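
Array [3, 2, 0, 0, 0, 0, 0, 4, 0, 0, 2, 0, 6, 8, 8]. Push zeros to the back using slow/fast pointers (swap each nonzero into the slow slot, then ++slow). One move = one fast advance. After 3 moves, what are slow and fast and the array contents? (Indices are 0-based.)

slow=2, fast=3, a=[3, 2, 0, 0, 0, 0, 0, 4, 0, 0, 2, 0, 6, 8, 8]

(s=0,f=0) a[fast]=3≠0 swap→a[0]=3 → slow++,fast++
(s=1,f=1) a[fast]=2≠0 swap→a[1]=2 → slow++,fast++
(s=2,f=2) a[fast]=0 → fast++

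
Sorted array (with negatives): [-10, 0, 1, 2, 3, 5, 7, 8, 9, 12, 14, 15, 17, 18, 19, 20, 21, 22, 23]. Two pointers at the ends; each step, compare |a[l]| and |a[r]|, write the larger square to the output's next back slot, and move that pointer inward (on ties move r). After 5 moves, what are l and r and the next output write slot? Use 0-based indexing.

l=0 r=18: |-10|<=|23| out[18]=529, r--
l=0 r=17: |-10|<=|22| out[17]=484, r--
l=0 r=16: |-10|<=|21| out[16]=441, r--
l=0 r=15: |-10|<=|20| out[15]=400, r--
l=0 r=14: |-10|<=|19| out[14]=361, r--

l=0, r=13, next write slot=13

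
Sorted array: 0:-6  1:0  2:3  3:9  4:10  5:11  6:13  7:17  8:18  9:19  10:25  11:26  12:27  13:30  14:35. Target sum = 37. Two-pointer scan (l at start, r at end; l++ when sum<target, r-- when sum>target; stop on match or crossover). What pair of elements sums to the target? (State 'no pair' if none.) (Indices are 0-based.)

l=0 r=14: -6+35=29 <37, l++
l=1 r=14: 0+35=35 <37, l++
l=2 r=14: 3+35=38 >37, r--
l=2 r=13: 3+30=33 <37, l++
l=3 r=13: 9+30=39 >37, r--
l=3 r=12: 9+27=36 <37, l++
l=4 r=12: 10+27=37, found

(10, 27)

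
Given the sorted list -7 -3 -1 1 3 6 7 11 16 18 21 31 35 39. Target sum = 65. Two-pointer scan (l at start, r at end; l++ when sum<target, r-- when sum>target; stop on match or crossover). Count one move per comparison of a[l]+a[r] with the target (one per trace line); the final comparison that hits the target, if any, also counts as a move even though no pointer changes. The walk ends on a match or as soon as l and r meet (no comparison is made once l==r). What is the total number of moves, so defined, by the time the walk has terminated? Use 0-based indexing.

l=0 r=13: -7+39=32 <65, l++
l=1 r=13: -3+39=36 <65, l++
l=2 r=13: -1+39=38 <65, l++
l=3 r=13: 1+39=40 <65, l++
l=4 r=13: 3+39=42 <65, l++
l=5 r=13: 6+39=45 <65, l++
l=6 r=13: 7+39=46 <65, l++
l=7 r=13: 11+39=50 <65, l++
l=8 r=13: 16+39=55 <65, l++
l=9 r=13: 18+39=57 <65, l++
l=10 r=13: 21+39=60 <65, l++
l=11 r=13: 31+39=70 >65, r--
l=11 r=12: 31+35=66 >65, r--

13 moves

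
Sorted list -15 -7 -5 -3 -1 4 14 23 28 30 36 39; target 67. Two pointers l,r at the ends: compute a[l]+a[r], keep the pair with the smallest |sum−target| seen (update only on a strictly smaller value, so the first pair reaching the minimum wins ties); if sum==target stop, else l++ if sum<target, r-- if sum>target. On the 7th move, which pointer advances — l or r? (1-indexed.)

l=1 r=12: -15+39=24 d=43 *, l++
l=2 r=12: -7+39=32 d=35 *, l++
l=3 r=12: -5+39=34 d=33 *, l++
l=4 r=12: -3+39=36 d=31 *, l++
l=5 r=12: -1+39=38 d=29 *, l++
l=6 r=12: 4+39=43 d=24 *, l++
l=7 r=12: 14+39=53 d=14 *, l++

l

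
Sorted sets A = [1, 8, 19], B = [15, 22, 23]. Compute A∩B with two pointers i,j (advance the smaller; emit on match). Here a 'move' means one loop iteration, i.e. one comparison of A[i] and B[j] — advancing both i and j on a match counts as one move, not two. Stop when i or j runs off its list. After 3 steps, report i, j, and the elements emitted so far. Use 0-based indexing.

i=0 j=0: 1<15, i++
i=1 j=0: 8<15, i++
i=2 j=0: 19>15, j++

i=2, j=1, emitted=[]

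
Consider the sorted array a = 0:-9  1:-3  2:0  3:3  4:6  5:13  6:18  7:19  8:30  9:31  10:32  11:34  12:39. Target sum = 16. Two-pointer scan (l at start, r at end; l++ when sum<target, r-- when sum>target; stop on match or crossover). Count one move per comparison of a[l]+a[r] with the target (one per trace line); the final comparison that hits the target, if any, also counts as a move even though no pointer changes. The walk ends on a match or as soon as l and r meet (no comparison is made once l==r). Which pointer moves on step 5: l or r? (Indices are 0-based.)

r

l=0 r=12: -9+39=30 >16, r--
l=0 r=11: -9+34=25 >16, r--
l=0 r=10: -9+32=23 >16, r--
l=0 r=9: -9+31=22 >16, r--
l=0 r=8: -9+30=21 >16, r--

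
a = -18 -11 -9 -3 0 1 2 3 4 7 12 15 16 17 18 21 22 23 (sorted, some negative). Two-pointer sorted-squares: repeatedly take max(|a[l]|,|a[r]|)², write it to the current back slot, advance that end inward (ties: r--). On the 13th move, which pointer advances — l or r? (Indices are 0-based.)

r

l=0 r=17: |-18|<=|23| out[17]=529, r--
l=0 r=16: |-18|<=|22| out[16]=484, r--
l=0 r=15: |-18|<=|21| out[15]=441, r--
l=0 r=14: |-18|<=|18| out[14]=324, r--
l=0 r=13: |-18|>|17| out[13]=324, l++
l=1 r=13: |-11|<=|17| out[12]=289, r--
l=1 r=12: |-11|<=|16| out[11]=256, r--
l=1 r=11: |-11|<=|15| out[10]=225, r--
l=1 r=10: |-11|<=|12| out[9]=144, r--
l=1 r=9: |-11|>|7| out[8]=121, l++
l=2 r=9: |-9|>|7| out[7]=81, l++
l=3 r=9: |-3|<=|7| out[6]=49, r--
l=3 r=8: |-3|<=|4| out[5]=16, r--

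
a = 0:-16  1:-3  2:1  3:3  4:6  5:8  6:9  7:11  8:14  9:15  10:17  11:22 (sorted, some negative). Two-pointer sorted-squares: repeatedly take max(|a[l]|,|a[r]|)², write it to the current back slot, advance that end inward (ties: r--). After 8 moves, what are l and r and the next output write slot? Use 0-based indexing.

l=1, r=4, next write slot=3

l=0 r=11: |-16|<=|22| out[11]=484, r--
l=0 r=10: |-16|<=|17| out[10]=289, r--
l=0 r=9: |-16|>|15| out[9]=256, l++
l=1 r=9: |-3|<=|15| out[8]=225, r--
l=1 r=8: |-3|<=|14| out[7]=196, r--
l=1 r=7: |-3|<=|11| out[6]=121, r--
l=1 r=6: |-3|<=|9| out[5]=81, r--
l=1 r=5: |-3|<=|8| out[4]=64, r--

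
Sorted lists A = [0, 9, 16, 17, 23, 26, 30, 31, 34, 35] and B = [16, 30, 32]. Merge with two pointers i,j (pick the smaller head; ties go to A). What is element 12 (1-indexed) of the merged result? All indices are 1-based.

merged[12] = 34

[i=1,j=1] A[i]=0<=B[j]=16 take 0 → i++
[i=2,j=1] A[i]=9<=B[j]=16 take 9 → i++
[i=3,j=1] A[i]=16<=B[j]=16 take 16 → i++
[i=4,j=1] A[i]=17>B[j]=16 take 16 → j++
[i=4,j=2] A[i]=17<=B[j]=30 take 17 → i++
[i=5,j=2] A[i]=23<=B[j]=30 take 23 → i++
[i=6,j=2] A[i]=26<=B[j]=30 take 26 → i++
[i=7,j=2] A[i]=30<=B[j]=30 take 30 → i++
[i=8,j=2] A[i]=31>B[j]=30 take 30 → j++
[i=8,j=3] A[i]=31<=B[j]=32 take 31 → i++
[i=9,j=3] A[i]=34>B[j]=32 take 32 → j++
[i=9,j=4] B done, take A[i]=34 → i++
[i=10,j=4] B done, take A[i]=35 → i++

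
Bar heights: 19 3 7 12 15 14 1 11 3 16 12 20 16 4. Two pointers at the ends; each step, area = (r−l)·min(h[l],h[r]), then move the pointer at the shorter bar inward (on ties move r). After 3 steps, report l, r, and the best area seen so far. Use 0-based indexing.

[0,13] min(19,4)*13=52 best=52 * → r--
[0,12] min(19,16)*12=192 best=192 * → r--
[0,11] min(19,20)*11=209 best=209 * → l++

l=1, r=11, best area=209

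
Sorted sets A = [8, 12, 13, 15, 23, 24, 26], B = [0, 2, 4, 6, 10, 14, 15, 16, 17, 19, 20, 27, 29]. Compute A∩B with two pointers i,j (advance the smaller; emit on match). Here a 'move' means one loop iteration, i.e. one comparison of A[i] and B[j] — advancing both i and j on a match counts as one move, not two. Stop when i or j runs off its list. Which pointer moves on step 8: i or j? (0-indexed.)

i

i=0 j=0: 8>0, j++
i=0 j=1: 8>2, j++
i=0 j=2: 8>4, j++
i=0 j=3: 8>6, j++
i=0 j=4: 8<10, i++
i=1 j=4: 12>10, j++
i=1 j=5: 12<14, i++
i=2 j=5: 13<14, i++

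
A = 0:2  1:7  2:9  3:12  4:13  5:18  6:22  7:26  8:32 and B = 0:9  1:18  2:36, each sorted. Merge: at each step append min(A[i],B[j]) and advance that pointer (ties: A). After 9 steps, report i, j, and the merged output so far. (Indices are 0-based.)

i=7, j=2, merged so far=[2, 7, 9, 9, 12, 13, 18, 18, 22]

i=0 j=0: A[i]=2<=B[j]=9 take 2, i++
i=1 j=0: A[i]=7<=B[j]=9 take 7, i++
i=2 j=0: A[i]=9<=B[j]=9 take 9, i++
i=3 j=0: A[i]=12>B[j]=9 take 9, j++
i=3 j=1: A[i]=12<=B[j]=18 take 12, i++
i=4 j=1: A[i]=13<=B[j]=18 take 13, i++
i=5 j=1: A[i]=18<=B[j]=18 take 18, i++
i=6 j=1: A[i]=22>B[j]=18 take 18, j++
i=6 j=2: A[i]=22<=B[j]=36 take 22, i++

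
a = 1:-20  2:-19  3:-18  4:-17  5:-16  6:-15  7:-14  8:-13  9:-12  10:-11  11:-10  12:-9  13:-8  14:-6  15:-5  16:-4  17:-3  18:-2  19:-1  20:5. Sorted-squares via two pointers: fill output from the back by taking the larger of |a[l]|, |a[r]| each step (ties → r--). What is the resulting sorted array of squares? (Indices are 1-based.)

[1, 4, 9, 16, 25, 25, 36, 64, 81, 100, 121, 144, 169, 196, 225, 256, 289, 324, 361, 400]

l=1 r=20: |-20|>|5| out[20]=400, l++
l=2 r=20: |-19|>|5| out[19]=361, l++
l=3 r=20: |-18|>|5| out[18]=324, l++
l=4 r=20: |-17|>|5| out[17]=289, l++
l=5 r=20: |-16|>|5| out[16]=256, l++
l=6 r=20: |-15|>|5| out[15]=225, l++
l=7 r=20: |-14|>|5| out[14]=196, l++
l=8 r=20: |-13|>|5| out[13]=169, l++
l=9 r=20: |-12|>|5| out[12]=144, l++
l=10 r=20: |-11|>|5| out[11]=121, l++
l=11 r=20: |-10|>|5| out[10]=100, l++
l=12 r=20: |-9|>|5| out[9]=81, l++
l=13 r=20: |-8|>|5| out[8]=64, l++
l=14 r=20: |-6|>|5| out[7]=36, l++
l=15 r=20: |-5|<=|5| out[6]=25, r--
l=15 r=19: |-5|>|-1| out[5]=25, l++
l=16 r=19: |-4|>|-1| out[4]=16, l++
l=17 r=19: |-3|>|-1| out[3]=9, l++
l=18 r=19: |-2|>|-1| out[2]=4, l++
l=19 r=19: |-1|<=|-1| out[1]=1, r--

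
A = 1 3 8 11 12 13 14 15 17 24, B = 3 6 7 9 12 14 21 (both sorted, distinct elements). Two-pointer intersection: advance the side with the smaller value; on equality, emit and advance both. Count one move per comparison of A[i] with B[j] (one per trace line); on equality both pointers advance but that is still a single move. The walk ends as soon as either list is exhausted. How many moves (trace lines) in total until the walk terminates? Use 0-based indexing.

i=0 j=0: 1<3, i++
i=1 j=0: 3==3 emit, i++,j++
i=2 j=1: 8>6, j++
i=2 j=2: 8>7, j++
i=2 j=3: 8<9, i++
i=3 j=3: 11>9, j++
i=3 j=4: 11<12, i++
i=4 j=4: 12==12 emit, i++,j++
i=5 j=5: 13<14, i++
i=6 j=5: 14==14 emit, i++,j++
i=7 j=6: 15<21, i++
i=8 j=6: 17<21, i++
i=9 j=6: 24>21, j++

13 moves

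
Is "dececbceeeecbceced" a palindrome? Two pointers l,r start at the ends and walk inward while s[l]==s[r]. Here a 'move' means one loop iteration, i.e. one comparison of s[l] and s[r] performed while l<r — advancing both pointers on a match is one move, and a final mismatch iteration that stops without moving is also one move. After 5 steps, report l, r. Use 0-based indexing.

l=5, r=12

l=0 r=17: 'd'=='d', l++,r--
l=1 r=16: 'e'=='e', l++,r--
l=2 r=15: 'c'=='c', l++,r--
l=3 r=14: 'e'=='e', l++,r--
l=4 r=13: 'c'=='c', l++,r--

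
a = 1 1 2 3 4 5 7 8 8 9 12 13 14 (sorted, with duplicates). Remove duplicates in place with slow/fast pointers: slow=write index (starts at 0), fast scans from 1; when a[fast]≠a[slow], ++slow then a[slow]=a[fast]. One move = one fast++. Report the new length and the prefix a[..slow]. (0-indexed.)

(s=0,f=1) a[fast]=1=a[slow] dup → fast++
(s=0,f=2) a[fast]=2≠a[slow]=1 write a[1]=2 → slow++,fast++
(s=1,f=3) a[fast]=3≠a[slow]=2 write a[2]=3 → slow++,fast++
(s=2,f=4) a[fast]=4≠a[slow]=3 write a[3]=4 → slow++,fast++
(s=3,f=5) a[fast]=5≠a[slow]=4 write a[4]=5 → slow++,fast++
(s=4,f=6) a[fast]=7≠a[slow]=5 write a[5]=7 → slow++,fast++
(s=5,f=7) a[fast]=8≠a[slow]=7 write a[6]=8 → slow++,fast++
(s=6,f=8) a[fast]=8=a[slow] dup → fast++
(s=6,f=9) a[fast]=9≠a[slow]=8 write a[7]=9 → slow++,fast++
(s=7,f=10) a[fast]=12≠a[slow]=9 write a[8]=12 → slow++,fast++
(s=8,f=11) a[fast]=13≠a[slow]=12 write a[9]=13 → slow++,fast++
(s=9,f=12) a[fast]=14≠a[slow]=13 write a[10]=14 → slow++,fast++

length 11; prefix = [1, 2, 3, 4, 5, 7, 8, 9, 12, 13, 14]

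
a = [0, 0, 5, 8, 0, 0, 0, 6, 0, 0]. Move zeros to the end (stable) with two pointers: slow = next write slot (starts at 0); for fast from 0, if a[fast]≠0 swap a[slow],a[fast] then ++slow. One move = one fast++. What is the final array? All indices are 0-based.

(s=0,f=0) a[fast]=0 → fast++
(s=0,f=1) a[fast]=0 → fast++
(s=0,f=2) a[fast]=5≠0 swap→a[0]=5 → slow++,fast++
(s=1,f=3) a[fast]=8≠0 swap→a[1]=8 → slow++,fast++
(s=2,f=4) a[fast]=0 → fast++
(s=2,f=5) a[fast]=0 → fast++
(s=2,f=6) a[fast]=0 → fast++
(s=2,f=7) a[fast]=6≠0 swap→a[2]=6 → slow++,fast++
(s=3,f=8) a[fast]=0 → fast++
(s=3,f=9) a[fast]=0 → fast++

[5, 8, 6, 0, 0, 0, 0, 0, 0, 0]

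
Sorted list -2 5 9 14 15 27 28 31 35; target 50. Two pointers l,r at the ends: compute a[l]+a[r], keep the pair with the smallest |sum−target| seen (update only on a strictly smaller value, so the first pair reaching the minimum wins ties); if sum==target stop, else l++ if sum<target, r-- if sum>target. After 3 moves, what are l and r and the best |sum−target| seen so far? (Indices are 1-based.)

l=4, r=9, best |Δ|=6

[1,9] -2+35=33 d=17 * → l++
[2,9] 5+35=40 d=10 * → l++
[3,9] 9+35=44 d=6 * → l++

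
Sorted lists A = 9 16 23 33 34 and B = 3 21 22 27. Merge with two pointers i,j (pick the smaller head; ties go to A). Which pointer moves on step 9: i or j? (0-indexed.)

i

[i=0,j=0] A[i]=9>B[j]=3 take 3 → j++
[i=0,j=1] A[i]=9<=B[j]=21 take 9 → i++
[i=1,j=1] A[i]=16<=B[j]=21 take 16 → i++
[i=2,j=1] A[i]=23>B[j]=21 take 21 → j++
[i=2,j=2] A[i]=23>B[j]=22 take 22 → j++
[i=2,j=3] A[i]=23<=B[j]=27 take 23 → i++
[i=3,j=3] A[i]=33>B[j]=27 take 27 → j++
[i=3,j=4] B done, take A[i]=33 → i++
[i=4,j=4] B done, take A[i]=34 → i++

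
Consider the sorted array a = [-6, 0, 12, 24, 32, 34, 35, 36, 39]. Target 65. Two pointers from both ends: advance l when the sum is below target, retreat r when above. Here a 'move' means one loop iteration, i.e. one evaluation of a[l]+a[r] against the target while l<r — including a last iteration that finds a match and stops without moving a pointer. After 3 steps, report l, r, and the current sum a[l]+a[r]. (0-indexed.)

[0,8] -6+39=33 <65 → l++
[1,8] 0+39=39 <65 → l++
[2,8] 12+39=51 <65 → l++

l=3, r=8, sum=63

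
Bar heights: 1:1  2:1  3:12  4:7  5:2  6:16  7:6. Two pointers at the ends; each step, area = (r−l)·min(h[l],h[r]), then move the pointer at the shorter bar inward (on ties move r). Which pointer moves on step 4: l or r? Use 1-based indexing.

l

[1,7] min(1,6)*6=6 best=6 * → l++
[2,7] min(1,6)*5=5 best=6 → l++
[3,7] min(12,6)*4=24 best=24 * → r--
[3,6] min(12,16)*3=36 best=36 * → l++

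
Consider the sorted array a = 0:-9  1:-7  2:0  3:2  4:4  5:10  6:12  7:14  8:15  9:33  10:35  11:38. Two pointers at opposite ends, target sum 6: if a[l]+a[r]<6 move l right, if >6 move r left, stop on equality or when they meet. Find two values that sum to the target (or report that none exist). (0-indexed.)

(-9, 15)

l=0 r=11: -9+38=29 >6, r--
l=0 r=10: -9+35=26 >6, r--
l=0 r=9: -9+33=24 >6, r--
l=0 r=8: -9+15=6, found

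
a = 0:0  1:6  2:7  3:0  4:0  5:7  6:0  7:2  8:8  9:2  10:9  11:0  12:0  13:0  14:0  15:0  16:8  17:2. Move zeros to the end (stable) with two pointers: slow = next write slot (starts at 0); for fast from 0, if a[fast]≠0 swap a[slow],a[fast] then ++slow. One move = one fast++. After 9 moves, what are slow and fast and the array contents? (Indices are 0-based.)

(s=0,f=0) a[fast]=0 → fast++
(s=0,f=1) a[fast]=6≠0 swap→a[0]=6 → slow++,fast++
(s=1,f=2) a[fast]=7≠0 swap→a[1]=7 → slow++,fast++
(s=2,f=3) a[fast]=0 → fast++
(s=2,f=4) a[fast]=0 → fast++
(s=2,f=5) a[fast]=7≠0 swap→a[2]=7 → slow++,fast++
(s=3,f=6) a[fast]=0 → fast++
(s=3,f=7) a[fast]=2≠0 swap→a[3]=2 → slow++,fast++
(s=4,f=8) a[fast]=8≠0 swap→a[4]=8 → slow++,fast++

slow=5, fast=9, a=[6, 7, 7, 2, 8, 0, 0, 0, 0, 2, 9, 0, 0, 0, 0, 0, 8, 2]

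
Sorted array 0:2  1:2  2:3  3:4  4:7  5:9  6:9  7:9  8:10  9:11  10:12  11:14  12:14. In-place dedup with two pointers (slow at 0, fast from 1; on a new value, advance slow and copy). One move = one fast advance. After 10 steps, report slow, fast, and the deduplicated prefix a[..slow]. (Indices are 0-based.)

slow=7, fast=11, prefix=[2, 3, 4, 7, 9, 10, 11, 12]

slow=0 fast=1: a[fast]=2=a[slow] dup, fast++
slow=0 fast=2: a[fast]=3≠a[slow]=2 write a[1]=3, slow++,fast++
slow=1 fast=3: a[fast]=4≠a[slow]=3 write a[2]=4, slow++,fast++
slow=2 fast=4: a[fast]=7≠a[slow]=4 write a[3]=7, slow++,fast++
slow=3 fast=5: a[fast]=9≠a[slow]=7 write a[4]=9, slow++,fast++
slow=4 fast=6: a[fast]=9=a[slow] dup, fast++
slow=4 fast=7: a[fast]=9=a[slow] dup, fast++
slow=4 fast=8: a[fast]=10≠a[slow]=9 write a[5]=10, slow++,fast++
slow=5 fast=9: a[fast]=11≠a[slow]=10 write a[6]=11, slow++,fast++
slow=6 fast=10: a[fast]=12≠a[slow]=11 write a[7]=12, slow++,fast++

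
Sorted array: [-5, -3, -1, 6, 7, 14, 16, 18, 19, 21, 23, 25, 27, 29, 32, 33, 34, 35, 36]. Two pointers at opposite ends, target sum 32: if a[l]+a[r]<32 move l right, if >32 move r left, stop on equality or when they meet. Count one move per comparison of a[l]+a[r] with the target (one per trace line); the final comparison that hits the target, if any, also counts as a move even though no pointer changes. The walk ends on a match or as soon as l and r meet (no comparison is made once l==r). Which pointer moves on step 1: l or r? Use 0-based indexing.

l

[0,18] -5+36=31 <32 → l++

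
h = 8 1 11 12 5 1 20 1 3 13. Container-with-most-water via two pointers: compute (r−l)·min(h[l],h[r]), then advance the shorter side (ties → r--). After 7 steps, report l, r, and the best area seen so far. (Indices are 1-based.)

l=7, r=9, best area=77

l=1 r=10: min(8,13)*9=72 best=72 *, l++
l=2 r=10: min(1,13)*8=8 best=72, l++
l=3 r=10: min(11,13)*7=77 best=77 *, l++
l=4 r=10: min(12,13)*6=72 best=77, l++
l=5 r=10: min(5,13)*5=25 best=77, l++
l=6 r=10: min(1,13)*4=4 best=77, l++
l=7 r=10: min(20,13)*3=39 best=77, r--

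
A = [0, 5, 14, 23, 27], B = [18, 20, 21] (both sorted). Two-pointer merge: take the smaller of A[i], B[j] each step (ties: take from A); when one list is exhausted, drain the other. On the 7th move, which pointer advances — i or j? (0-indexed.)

i

[i=0,j=0] A[i]=0<=B[j]=18 take 0 → i++
[i=1,j=0] A[i]=5<=B[j]=18 take 5 → i++
[i=2,j=0] A[i]=14<=B[j]=18 take 14 → i++
[i=3,j=0] A[i]=23>B[j]=18 take 18 → j++
[i=3,j=1] A[i]=23>B[j]=20 take 20 → j++
[i=3,j=2] A[i]=23>B[j]=21 take 21 → j++
[i=3,j=3] B done, take A[i]=23 → i++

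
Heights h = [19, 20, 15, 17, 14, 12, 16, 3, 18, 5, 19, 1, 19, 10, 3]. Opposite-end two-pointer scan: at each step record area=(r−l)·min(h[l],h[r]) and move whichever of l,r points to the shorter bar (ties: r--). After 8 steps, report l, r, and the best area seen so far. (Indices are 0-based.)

l=0 r=14: min(19,3)*14=42 best=42 *, r--
l=0 r=13: min(19,10)*13=130 best=130 *, r--
l=0 r=12: min(19,19)*12=228 best=228 *, r--
l=0 r=11: min(19,1)*11=11 best=228, r--
l=0 r=10: min(19,19)*10=190 best=228, r--
l=0 r=9: min(19,5)*9=45 best=228, r--
l=0 r=8: min(19,18)*8=144 best=228, r--
l=0 r=7: min(19,3)*7=21 best=228, r--

l=0, r=6, best area=228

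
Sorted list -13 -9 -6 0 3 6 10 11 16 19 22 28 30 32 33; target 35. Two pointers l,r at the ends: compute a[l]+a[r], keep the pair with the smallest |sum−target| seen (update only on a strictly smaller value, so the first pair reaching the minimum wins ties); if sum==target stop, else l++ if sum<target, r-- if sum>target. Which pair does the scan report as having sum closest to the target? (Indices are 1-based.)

pair (3, 32) with sum 35 (|Δ|=0)

[1,15] -13+33=20 d=15 * → l++
[2,15] -9+33=24 d=11 * → l++
[3,15] -6+33=27 d=8 * → l++
[4,15] 0+33=33 d=2 * → l++
[5,15] 3+33=36 d=1 * → r--
[5,14] 3+32=35 d=0 * → stop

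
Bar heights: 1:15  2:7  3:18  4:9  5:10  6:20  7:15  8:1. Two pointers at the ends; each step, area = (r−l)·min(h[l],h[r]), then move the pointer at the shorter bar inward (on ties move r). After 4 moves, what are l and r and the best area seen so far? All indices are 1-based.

[1,8] min(15,1)*7=7 best=7 * → r--
[1,7] min(15,15)*6=90 best=90 * → r--
[1,6] min(15,20)*5=75 best=90 → l++
[2,6] min(7,20)*4=28 best=90 → l++

l=3, r=6, best area=90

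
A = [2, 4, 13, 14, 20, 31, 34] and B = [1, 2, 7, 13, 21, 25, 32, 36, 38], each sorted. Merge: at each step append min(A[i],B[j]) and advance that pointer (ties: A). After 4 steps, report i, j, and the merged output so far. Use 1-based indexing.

[i=1,j=1] A[i]=2>B[j]=1 take 1 → j++
[i=1,j=2] A[i]=2<=B[j]=2 take 2 → i++
[i=2,j=2] A[i]=4>B[j]=2 take 2 → j++
[i=2,j=3] A[i]=4<=B[j]=7 take 4 → i++

i=3, j=3, merged so far=[1, 2, 2, 4]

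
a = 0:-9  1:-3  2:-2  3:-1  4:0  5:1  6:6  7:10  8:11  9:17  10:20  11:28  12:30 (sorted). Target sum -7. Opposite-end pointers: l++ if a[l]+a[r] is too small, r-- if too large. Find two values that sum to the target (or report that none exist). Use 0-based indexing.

no pair

l=0 r=12: -9+30=21 >-7, r--
l=0 r=11: -9+28=19 >-7, r--
l=0 r=10: -9+20=11 >-7, r--
l=0 r=9: -9+17=8 >-7, r--
l=0 r=8: -9+11=2 >-7, r--
l=0 r=7: -9+10=1 >-7, r--
l=0 r=6: -9+6=-3 >-7, r--
l=0 r=5: -9+1=-8 <-7, l++
l=1 r=5: -3+1=-2 >-7, r--
l=1 r=4: -3+0=-3 >-7, r--
l=1 r=3: -3+-1=-4 >-7, r--
l=1 r=2: -3+-2=-5 >-7, r--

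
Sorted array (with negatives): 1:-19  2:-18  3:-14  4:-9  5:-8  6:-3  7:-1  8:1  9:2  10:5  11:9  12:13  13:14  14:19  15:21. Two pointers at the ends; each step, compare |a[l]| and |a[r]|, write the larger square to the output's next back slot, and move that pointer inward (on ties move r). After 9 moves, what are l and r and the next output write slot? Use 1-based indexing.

l=5, r=10, next write slot=6

l=1 r=15: |-19|<=|21| out[15]=441, r--
l=1 r=14: |-19|<=|19| out[14]=361, r--
l=1 r=13: |-19|>|14| out[13]=361, l++
l=2 r=13: |-18|>|14| out[12]=324, l++
l=3 r=13: |-14|<=|14| out[11]=196, r--
l=3 r=12: |-14|>|13| out[10]=196, l++
l=4 r=12: |-9|<=|13| out[9]=169, r--
l=4 r=11: |-9|<=|9| out[8]=81, r--
l=4 r=10: |-9|>|5| out[7]=81, l++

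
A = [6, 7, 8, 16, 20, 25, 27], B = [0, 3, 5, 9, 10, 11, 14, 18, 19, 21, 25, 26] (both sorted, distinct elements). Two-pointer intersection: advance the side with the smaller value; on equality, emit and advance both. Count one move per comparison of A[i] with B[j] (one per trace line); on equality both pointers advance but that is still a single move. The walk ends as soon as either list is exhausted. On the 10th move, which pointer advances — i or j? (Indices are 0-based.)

i=0 j=0: 6>0, j++
i=0 j=1: 6>3, j++
i=0 j=2: 6>5, j++
i=0 j=3: 6<9, i++
i=1 j=3: 7<9, i++
i=2 j=3: 8<9, i++
i=3 j=3: 16>9, j++
i=3 j=4: 16>10, j++
i=3 j=5: 16>11, j++
i=3 j=6: 16>14, j++

j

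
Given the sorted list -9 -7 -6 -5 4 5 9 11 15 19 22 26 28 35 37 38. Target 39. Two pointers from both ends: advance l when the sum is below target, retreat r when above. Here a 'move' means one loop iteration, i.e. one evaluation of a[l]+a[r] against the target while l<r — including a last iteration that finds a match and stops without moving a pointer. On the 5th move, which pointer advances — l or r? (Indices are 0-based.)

l=0 r=15: -9+38=29 <39, l++
l=1 r=15: -7+38=31 <39, l++
l=2 r=15: -6+38=32 <39, l++
l=3 r=15: -5+38=33 <39, l++
l=4 r=15: 4+38=42 >39, r--

r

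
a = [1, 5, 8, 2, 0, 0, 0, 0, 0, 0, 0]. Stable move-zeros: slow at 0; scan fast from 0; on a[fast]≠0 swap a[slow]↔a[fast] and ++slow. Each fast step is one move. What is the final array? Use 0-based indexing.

slow=0 fast=0: a[fast]=1≠0 swap→a[0]=1, slow++,fast++
slow=1 fast=1: a[fast]=5≠0 swap→a[1]=5, slow++,fast++
slow=2 fast=2: a[fast]=8≠0 swap→a[2]=8, slow++,fast++
slow=3 fast=3: a[fast]=2≠0 swap→a[3]=2, slow++,fast++
slow=4 fast=4: a[fast]=0, fast++
slow=4 fast=5: a[fast]=0, fast++
slow=4 fast=6: a[fast]=0, fast++
slow=4 fast=7: a[fast]=0, fast++
slow=4 fast=8: a[fast]=0, fast++
slow=4 fast=9: a[fast]=0, fast++
slow=4 fast=10: a[fast]=0, fast++

[1, 5, 8, 2, 0, 0, 0, 0, 0, 0, 0]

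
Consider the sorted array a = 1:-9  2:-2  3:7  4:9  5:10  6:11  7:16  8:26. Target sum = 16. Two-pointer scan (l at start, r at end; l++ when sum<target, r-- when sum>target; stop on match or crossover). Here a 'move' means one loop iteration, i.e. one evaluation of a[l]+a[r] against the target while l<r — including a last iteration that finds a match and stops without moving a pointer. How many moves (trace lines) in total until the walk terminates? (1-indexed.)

7 moves

[1,8] -9+26=17 >16 → r--
[1,7] -9+16=7 <16 → l++
[2,7] -2+16=14 <16 → l++
[3,7] 7+16=23 >16 → r--
[3,6] 7+11=18 >16 → r--
[3,5] 7+10=17 >16 → r--
[3,4] 7+9=16 → found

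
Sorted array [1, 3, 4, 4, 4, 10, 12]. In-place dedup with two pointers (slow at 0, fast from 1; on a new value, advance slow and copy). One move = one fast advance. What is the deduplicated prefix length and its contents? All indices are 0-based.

length 5; prefix = [1, 3, 4, 10, 12]

(s=0,f=1) a[fast]=3≠a[slow]=1 write a[1]=3 → slow++,fast++
(s=1,f=2) a[fast]=4≠a[slow]=3 write a[2]=4 → slow++,fast++
(s=2,f=3) a[fast]=4=a[slow] dup → fast++
(s=2,f=4) a[fast]=4=a[slow] dup → fast++
(s=2,f=5) a[fast]=10≠a[slow]=4 write a[3]=10 → slow++,fast++
(s=3,f=6) a[fast]=12≠a[slow]=10 write a[4]=12 → slow++,fast++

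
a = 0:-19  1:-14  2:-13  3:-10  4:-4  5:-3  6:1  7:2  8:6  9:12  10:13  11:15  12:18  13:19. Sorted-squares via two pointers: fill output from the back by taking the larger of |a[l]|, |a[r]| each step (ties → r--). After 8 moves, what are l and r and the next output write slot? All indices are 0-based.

l=0 r=13: |-19|<=|19| out[13]=361, r--
l=0 r=12: |-19|>|18| out[12]=361, l++
l=1 r=12: |-14|<=|18| out[11]=324, r--
l=1 r=11: |-14|<=|15| out[10]=225, r--
l=1 r=10: |-14|>|13| out[9]=196, l++
l=2 r=10: |-13|<=|13| out[8]=169, r--
l=2 r=9: |-13|>|12| out[7]=169, l++
l=3 r=9: |-10|<=|12| out[6]=144, r--

l=3, r=8, next write slot=5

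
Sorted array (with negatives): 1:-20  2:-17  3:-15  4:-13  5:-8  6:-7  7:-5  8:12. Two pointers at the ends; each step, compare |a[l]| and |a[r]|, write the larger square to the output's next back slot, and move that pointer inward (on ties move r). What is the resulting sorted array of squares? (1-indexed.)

l=1 r=8: |-20|>|12| out[8]=400, l++
l=2 r=8: |-17|>|12| out[7]=289, l++
l=3 r=8: |-15|>|12| out[6]=225, l++
l=4 r=8: |-13|>|12| out[5]=169, l++
l=5 r=8: |-8|<=|12| out[4]=144, r--
l=5 r=7: |-8|>|-5| out[3]=64, l++
l=6 r=7: |-7|>|-5| out[2]=49, l++
l=7 r=7: |-5|<=|-5| out[1]=25, r--

[25, 49, 64, 144, 169, 225, 289, 400]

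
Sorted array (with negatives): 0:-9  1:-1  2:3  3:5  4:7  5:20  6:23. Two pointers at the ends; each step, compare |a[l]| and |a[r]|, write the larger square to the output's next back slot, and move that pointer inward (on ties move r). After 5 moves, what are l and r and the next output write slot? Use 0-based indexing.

l=0 r=6: |-9|<=|23| out[6]=529, r--
l=0 r=5: |-9|<=|20| out[5]=400, r--
l=0 r=4: |-9|>|7| out[4]=81, l++
l=1 r=4: |-1|<=|7| out[3]=49, r--
l=1 r=3: |-1|<=|5| out[2]=25, r--

l=1, r=2, next write slot=1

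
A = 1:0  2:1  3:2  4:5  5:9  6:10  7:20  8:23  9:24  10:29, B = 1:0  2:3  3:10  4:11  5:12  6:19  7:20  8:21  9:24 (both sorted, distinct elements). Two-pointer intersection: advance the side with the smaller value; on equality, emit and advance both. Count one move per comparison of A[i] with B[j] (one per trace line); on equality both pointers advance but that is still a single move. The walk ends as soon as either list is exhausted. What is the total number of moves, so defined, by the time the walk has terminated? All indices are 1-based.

i=1 j=1: 0==0 emit, i++,j++
i=2 j=2: 1<3, i++
i=3 j=2: 2<3, i++
i=4 j=2: 5>3, j++
i=4 j=3: 5<10, i++
i=5 j=3: 9<10, i++
i=6 j=3: 10==10 emit, i++,j++
i=7 j=4: 20>11, j++
i=7 j=5: 20>12, j++
i=7 j=6: 20>19, j++
i=7 j=7: 20==20 emit, i++,j++
i=8 j=8: 23>21, j++
i=8 j=9: 23<24, i++
i=9 j=9: 24==24 emit, i++,j++

14 moves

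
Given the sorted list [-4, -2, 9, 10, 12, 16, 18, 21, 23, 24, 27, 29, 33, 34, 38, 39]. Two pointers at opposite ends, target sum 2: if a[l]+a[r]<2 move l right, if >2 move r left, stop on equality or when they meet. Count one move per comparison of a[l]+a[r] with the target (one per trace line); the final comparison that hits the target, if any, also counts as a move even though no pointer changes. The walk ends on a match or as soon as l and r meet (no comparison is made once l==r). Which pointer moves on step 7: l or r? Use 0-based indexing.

r

[0,15] -4+39=35 >2 → r--
[0,14] -4+38=34 >2 → r--
[0,13] -4+34=30 >2 → r--
[0,12] -4+33=29 >2 → r--
[0,11] -4+29=25 >2 → r--
[0,10] -4+27=23 >2 → r--
[0,9] -4+24=20 >2 → r--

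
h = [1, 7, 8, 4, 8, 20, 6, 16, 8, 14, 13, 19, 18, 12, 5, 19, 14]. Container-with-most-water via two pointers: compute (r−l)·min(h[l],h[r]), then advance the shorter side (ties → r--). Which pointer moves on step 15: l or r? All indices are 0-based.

r

l=0 r=16: min(1,14)*16=16 best=16 *, l++
l=1 r=16: min(7,14)*15=105 best=105 *, l++
l=2 r=16: min(8,14)*14=112 best=112 *, l++
l=3 r=16: min(4,14)*13=52 best=112, l++
l=4 r=16: min(8,14)*12=96 best=112, l++
l=5 r=16: min(20,14)*11=154 best=154 *, r--
l=5 r=15: min(20,19)*10=190 best=190 *, r--
l=5 r=14: min(20,5)*9=45 best=190, r--
l=5 r=13: min(20,12)*8=96 best=190, r--
l=5 r=12: min(20,18)*7=126 best=190, r--
l=5 r=11: min(20,19)*6=114 best=190, r--
l=5 r=10: min(20,13)*5=65 best=190, r--
l=5 r=9: min(20,14)*4=56 best=190, r--
l=5 r=8: min(20,8)*3=24 best=190, r--
l=5 r=7: min(20,16)*2=32 best=190, r--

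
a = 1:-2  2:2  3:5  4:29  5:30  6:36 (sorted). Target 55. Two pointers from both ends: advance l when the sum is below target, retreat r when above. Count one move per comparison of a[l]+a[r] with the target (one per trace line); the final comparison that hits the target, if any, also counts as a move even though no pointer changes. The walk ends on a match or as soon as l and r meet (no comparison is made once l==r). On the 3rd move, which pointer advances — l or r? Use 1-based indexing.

l

[1,6] -2+36=34 <55 → l++
[2,6] 2+36=38 <55 → l++
[3,6] 5+36=41 <55 → l++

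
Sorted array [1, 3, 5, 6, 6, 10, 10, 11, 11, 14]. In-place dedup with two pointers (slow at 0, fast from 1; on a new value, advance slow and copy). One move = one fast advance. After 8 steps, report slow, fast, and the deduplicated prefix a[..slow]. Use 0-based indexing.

slow=5, fast=9, prefix=[1, 3, 5, 6, 10, 11]

(s=0,f=1) a[fast]=3≠a[slow]=1 write a[1]=3 → slow++,fast++
(s=1,f=2) a[fast]=5≠a[slow]=3 write a[2]=5 → slow++,fast++
(s=2,f=3) a[fast]=6≠a[slow]=5 write a[3]=6 → slow++,fast++
(s=3,f=4) a[fast]=6=a[slow] dup → fast++
(s=3,f=5) a[fast]=10≠a[slow]=6 write a[4]=10 → slow++,fast++
(s=4,f=6) a[fast]=10=a[slow] dup → fast++
(s=4,f=7) a[fast]=11≠a[slow]=10 write a[5]=11 → slow++,fast++
(s=5,f=8) a[fast]=11=a[slow] dup → fast++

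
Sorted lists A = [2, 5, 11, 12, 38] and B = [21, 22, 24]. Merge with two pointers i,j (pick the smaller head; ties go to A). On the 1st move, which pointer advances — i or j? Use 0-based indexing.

i

i=0 j=0: A[i]=2<=B[j]=21 take 2, i++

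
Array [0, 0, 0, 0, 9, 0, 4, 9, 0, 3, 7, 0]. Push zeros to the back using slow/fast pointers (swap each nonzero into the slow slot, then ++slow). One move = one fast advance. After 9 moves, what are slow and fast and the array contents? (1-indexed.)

slow=4, fast=10, a=[9, 4, 9, 0, 0, 0, 0, 0, 0, 3, 7, 0]

(s=1,f=1) a[fast]=0 → fast++
(s=1,f=2) a[fast]=0 → fast++
(s=1,f=3) a[fast]=0 → fast++
(s=1,f=4) a[fast]=0 → fast++
(s=1,f=5) a[fast]=9≠0 swap→a[1]=9 → slow++,fast++
(s=2,f=6) a[fast]=0 → fast++
(s=2,f=7) a[fast]=4≠0 swap→a[2]=4 → slow++,fast++
(s=3,f=8) a[fast]=9≠0 swap→a[3]=9 → slow++,fast++
(s=4,f=9) a[fast]=0 → fast++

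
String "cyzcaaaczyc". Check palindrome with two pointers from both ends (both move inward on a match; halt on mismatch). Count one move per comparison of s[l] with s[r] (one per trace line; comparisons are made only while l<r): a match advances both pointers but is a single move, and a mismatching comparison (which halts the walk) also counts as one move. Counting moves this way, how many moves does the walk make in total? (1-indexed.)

5 moves

l=1 r=11: 'c'=='c', l++,r--
l=2 r=10: 'y'=='y', l++,r--
l=3 r=9: 'z'=='z', l++,r--
l=4 r=8: 'c'=='c', l++,r--
l=5 r=7: 'a'=='a', l++,r--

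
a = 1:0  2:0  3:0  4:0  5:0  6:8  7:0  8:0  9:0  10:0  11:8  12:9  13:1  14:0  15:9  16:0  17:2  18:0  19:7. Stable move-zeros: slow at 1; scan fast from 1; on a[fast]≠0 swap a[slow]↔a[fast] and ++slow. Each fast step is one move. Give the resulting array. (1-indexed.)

(s=1,f=1) a[fast]=0 → fast++
(s=1,f=2) a[fast]=0 → fast++
(s=1,f=3) a[fast]=0 → fast++
(s=1,f=4) a[fast]=0 → fast++
(s=1,f=5) a[fast]=0 → fast++
(s=1,f=6) a[fast]=8≠0 swap→a[1]=8 → slow++,fast++
(s=2,f=7) a[fast]=0 → fast++
(s=2,f=8) a[fast]=0 → fast++
(s=2,f=9) a[fast]=0 → fast++
(s=2,f=10) a[fast]=0 → fast++
(s=2,f=11) a[fast]=8≠0 swap→a[2]=8 → slow++,fast++
(s=3,f=12) a[fast]=9≠0 swap→a[3]=9 → slow++,fast++
(s=4,f=13) a[fast]=1≠0 swap→a[4]=1 → slow++,fast++
(s=5,f=14) a[fast]=0 → fast++
(s=5,f=15) a[fast]=9≠0 swap→a[5]=9 → slow++,fast++
(s=6,f=16) a[fast]=0 → fast++
(s=6,f=17) a[fast]=2≠0 swap→a[6]=2 → slow++,fast++
(s=7,f=18) a[fast]=0 → fast++
(s=7,f=19) a[fast]=7≠0 swap→a[7]=7 → slow++,fast++

[8, 8, 9, 1, 9, 2, 7, 0, 0, 0, 0, 0, 0, 0, 0, 0, 0, 0, 0]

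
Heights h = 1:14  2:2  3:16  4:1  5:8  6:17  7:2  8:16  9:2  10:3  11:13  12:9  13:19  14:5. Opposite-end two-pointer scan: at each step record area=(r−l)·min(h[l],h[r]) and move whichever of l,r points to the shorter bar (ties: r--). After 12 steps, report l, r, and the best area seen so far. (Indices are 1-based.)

l=12, r=13, best area=168

l=1 r=14: min(14,5)*13=65 best=65 *, r--
l=1 r=13: min(14,19)*12=168 best=168 *, l++
l=2 r=13: min(2,19)*11=22 best=168, l++
l=3 r=13: min(16,19)*10=160 best=168, l++
l=4 r=13: min(1,19)*9=9 best=168, l++
l=5 r=13: min(8,19)*8=64 best=168, l++
l=6 r=13: min(17,19)*7=119 best=168, l++
l=7 r=13: min(2,19)*6=12 best=168, l++
l=8 r=13: min(16,19)*5=80 best=168, l++
l=9 r=13: min(2,19)*4=8 best=168, l++
l=10 r=13: min(3,19)*3=9 best=168, l++
l=11 r=13: min(13,19)*2=26 best=168, l++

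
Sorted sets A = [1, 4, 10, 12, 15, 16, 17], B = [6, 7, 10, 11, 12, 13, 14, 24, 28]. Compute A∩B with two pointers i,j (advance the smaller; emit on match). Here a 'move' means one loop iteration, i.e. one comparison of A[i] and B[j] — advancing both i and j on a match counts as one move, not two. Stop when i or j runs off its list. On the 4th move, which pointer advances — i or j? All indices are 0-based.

j

[i=0,j=0] 1<6 → i++
[i=1,j=0] 4<6 → i++
[i=2,j=0] 10>6 → j++
[i=2,j=1] 10>7 → j++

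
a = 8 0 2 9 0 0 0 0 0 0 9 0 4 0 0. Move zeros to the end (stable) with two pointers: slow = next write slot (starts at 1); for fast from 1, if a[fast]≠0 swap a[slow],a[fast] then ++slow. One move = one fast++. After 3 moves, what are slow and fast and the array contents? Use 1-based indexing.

slow=3, fast=4, a=[8, 2, 0, 9, 0, 0, 0, 0, 0, 0, 9, 0, 4, 0, 0]

slow=1 fast=1: a[fast]=8≠0 swap→a[1]=8, slow++,fast++
slow=2 fast=2: a[fast]=0, fast++
slow=2 fast=3: a[fast]=2≠0 swap→a[2]=2, slow++,fast++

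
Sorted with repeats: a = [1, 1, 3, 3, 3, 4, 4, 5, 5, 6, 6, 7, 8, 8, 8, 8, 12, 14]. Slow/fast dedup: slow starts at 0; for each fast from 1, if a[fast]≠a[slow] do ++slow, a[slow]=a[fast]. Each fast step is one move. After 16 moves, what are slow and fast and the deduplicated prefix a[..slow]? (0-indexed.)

(s=0,f=1) a[fast]=1=a[slow] dup → fast++
(s=0,f=2) a[fast]=3≠a[slow]=1 write a[1]=3 → slow++,fast++
(s=1,f=3) a[fast]=3=a[slow] dup → fast++
(s=1,f=4) a[fast]=3=a[slow] dup → fast++
(s=1,f=5) a[fast]=4≠a[slow]=3 write a[2]=4 → slow++,fast++
(s=2,f=6) a[fast]=4=a[slow] dup → fast++
(s=2,f=7) a[fast]=5≠a[slow]=4 write a[3]=5 → slow++,fast++
(s=3,f=8) a[fast]=5=a[slow] dup → fast++
(s=3,f=9) a[fast]=6≠a[slow]=5 write a[4]=6 → slow++,fast++
(s=4,f=10) a[fast]=6=a[slow] dup → fast++
(s=4,f=11) a[fast]=7≠a[slow]=6 write a[5]=7 → slow++,fast++
(s=5,f=12) a[fast]=8≠a[slow]=7 write a[6]=8 → slow++,fast++
(s=6,f=13) a[fast]=8=a[slow] dup → fast++
(s=6,f=14) a[fast]=8=a[slow] dup → fast++
(s=6,f=15) a[fast]=8=a[slow] dup → fast++
(s=6,f=16) a[fast]=12≠a[slow]=8 write a[7]=12 → slow++,fast++

slow=7, fast=17, prefix=[1, 3, 4, 5, 6, 7, 8, 12]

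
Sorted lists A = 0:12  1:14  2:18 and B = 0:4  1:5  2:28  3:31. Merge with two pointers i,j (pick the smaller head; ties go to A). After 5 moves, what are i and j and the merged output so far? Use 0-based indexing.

i=3, j=2, merged so far=[4, 5, 12, 14, 18]

i=0 j=0: A[i]=12>B[j]=4 take 4, j++
i=0 j=1: A[i]=12>B[j]=5 take 5, j++
i=0 j=2: A[i]=12<=B[j]=28 take 12, i++
i=1 j=2: A[i]=14<=B[j]=28 take 14, i++
i=2 j=2: A[i]=18<=B[j]=28 take 18, i++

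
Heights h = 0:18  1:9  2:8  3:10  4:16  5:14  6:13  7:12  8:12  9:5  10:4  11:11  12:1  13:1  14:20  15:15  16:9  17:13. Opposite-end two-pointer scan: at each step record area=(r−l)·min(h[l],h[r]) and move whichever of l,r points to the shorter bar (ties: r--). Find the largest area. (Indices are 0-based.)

max area = 252

l=0 r=17: min(18,13)*17=221 best=221 *, r--
l=0 r=16: min(18,9)*16=144 best=221, r--
l=0 r=15: min(18,15)*15=225 best=225 *, r--
l=0 r=14: min(18,20)*14=252 best=252 *, l++
l=1 r=14: min(9,20)*13=117 best=252, l++
l=2 r=14: min(8,20)*12=96 best=252, l++
l=3 r=14: min(10,20)*11=110 best=252, l++
l=4 r=14: min(16,20)*10=160 best=252, l++
l=5 r=14: min(14,20)*9=126 best=252, l++
l=6 r=14: min(13,20)*8=104 best=252, l++
l=7 r=14: min(12,20)*7=84 best=252, l++
l=8 r=14: min(12,20)*6=72 best=252, l++
l=9 r=14: min(5,20)*5=25 best=252, l++
l=10 r=14: min(4,20)*4=16 best=252, l++
l=11 r=14: min(11,20)*3=33 best=252, l++
l=12 r=14: min(1,20)*2=2 best=252, l++
l=13 r=14: min(1,20)*1=1 best=252, l++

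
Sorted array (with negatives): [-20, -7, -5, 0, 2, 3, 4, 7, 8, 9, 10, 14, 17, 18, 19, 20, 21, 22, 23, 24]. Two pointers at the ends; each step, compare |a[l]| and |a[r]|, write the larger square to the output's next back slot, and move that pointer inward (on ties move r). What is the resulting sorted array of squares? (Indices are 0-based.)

l=0 r=19: |-20|<=|24| out[19]=576, r--
l=0 r=18: |-20|<=|23| out[18]=529, r--
l=0 r=17: |-20|<=|22| out[17]=484, r--
l=0 r=16: |-20|<=|21| out[16]=441, r--
l=0 r=15: |-20|<=|20| out[15]=400, r--
l=0 r=14: |-20|>|19| out[14]=400, l++
l=1 r=14: |-7|<=|19| out[13]=361, r--
l=1 r=13: |-7|<=|18| out[12]=324, r--
l=1 r=12: |-7|<=|17| out[11]=289, r--
l=1 r=11: |-7|<=|14| out[10]=196, r--
l=1 r=10: |-7|<=|10| out[9]=100, r--
l=1 r=9: |-7|<=|9| out[8]=81, r--
l=1 r=8: |-7|<=|8| out[7]=64, r--
l=1 r=7: |-7|<=|7| out[6]=49, r--
l=1 r=6: |-7|>|4| out[5]=49, l++
l=2 r=6: |-5|>|4| out[4]=25, l++
l=3 r=6: |0|<=|4| out[3]=16, r--
l=3 r=5: |0|<=|3| out[2]=9, r--
l=3 r=4: |0|<=|2| out[1]=4, r--
l=3 r=3: |0|<=|0| out[0]=0, r--

[0, 4, 9, 16, 25, 49, 49, 64, 81, 100, 196, 289, 324, 361, 400, 400, 441, 484, 529, 576]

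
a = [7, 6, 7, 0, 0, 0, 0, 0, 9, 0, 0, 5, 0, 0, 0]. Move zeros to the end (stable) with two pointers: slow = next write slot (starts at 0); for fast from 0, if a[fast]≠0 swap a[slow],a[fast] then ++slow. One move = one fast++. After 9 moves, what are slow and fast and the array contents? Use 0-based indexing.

slow=0 fast=0: a[fast]=7≠0 swap→a[0]=7, slow++,fast++
slow=1 fast=1: a[fast]=6≠0 swap→a[1]=6, slow++,fast++
slow=2 fast=2: a[fast]=7≠0 swap→a[2]=7, slow++,fast++
slow=3 fast=3: a[fast]=0, fast++
slow=3 fast=4: a[fast]=0, fast++
slow=3 fast=5: a[fast]=0, fast++
slow=3 fast=6: a[fast]=0, fast++
slow=3 fast=7: a[fast]=0, fast++
slow=3 fast=8: a[fast]=9≠0 swap→a[3]=9, slow++,fast++

slow=4, fast=9, a=[7, 6, 7, 9, 0, 0, 0, 0, 0, 0, 0, 5, 0, 0, 0]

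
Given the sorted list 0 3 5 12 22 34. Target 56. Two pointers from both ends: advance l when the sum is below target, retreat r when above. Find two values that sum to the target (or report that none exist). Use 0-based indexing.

l=0 r=5: 0+34=34 <56, l++
l=1 r=5: 3+34=37 <56, l++
l=2 r=5: 5+34=39 <56, l++
l=3 r=5: 12+34=46 <56, l++
l=4 r=5: 22+34=56, found

(22, 34)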